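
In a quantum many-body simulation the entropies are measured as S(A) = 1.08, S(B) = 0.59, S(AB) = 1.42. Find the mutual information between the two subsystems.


I(A:B) = S(A) + S(B) - S(AB)
= 1.08 + 0.59 - 1.42
= 0.2500

0.2500


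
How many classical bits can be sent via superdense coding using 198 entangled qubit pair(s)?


Superdense coding allows 2 classical bits per shared entangled pair.
198 pair(s) -> 2 * 198 = 396 classical bits

396


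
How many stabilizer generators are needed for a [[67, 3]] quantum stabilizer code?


For an [[n,k]] stabilizer code:
Number of stabilizer generators = n - k
= 67 - 3
= 64

64


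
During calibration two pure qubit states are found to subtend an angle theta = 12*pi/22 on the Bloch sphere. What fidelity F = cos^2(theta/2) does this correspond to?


For states separated by angle theta on Bloch sphere:
F = cos^2(theta/2)
theta = 12*pi/22 = 1.7136
theta/2 = 0.8568
cos(theta/2) = 0.6549
F = 0.4288

0.4288


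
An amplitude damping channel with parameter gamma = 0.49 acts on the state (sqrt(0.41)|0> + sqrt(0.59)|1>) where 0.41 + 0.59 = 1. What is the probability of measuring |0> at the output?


For amplitude damping with parameter gamma on state sqrt(a)|0> + sqrt(b)|1>:
alpha^2 = 0.41, beta^2 = 0.59
P(|0>) = alpha^2 + gamma * beta^2
= 0.41 + 0.49 * 0.59
= 0.41 + 0.2891
= 0.6991

0.6991


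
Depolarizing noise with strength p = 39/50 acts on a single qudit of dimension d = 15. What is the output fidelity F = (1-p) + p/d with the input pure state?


F = (1-p) + p/d
= (1 - 0.7800) + 0.7800/15
= 0.2200 + 0.0520
= 0.2720

0.2720


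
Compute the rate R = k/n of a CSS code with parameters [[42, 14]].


Code rate R = k/n
= 14/42
= 0.3333

0.3333


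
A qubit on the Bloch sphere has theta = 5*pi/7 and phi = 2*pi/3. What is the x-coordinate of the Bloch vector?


theta = 2.2440, phi = 2.0944
r_x = sin(theta)*cos(phi) = 0.7818 * -0.5000
r_x = -0.3909

-0.3909


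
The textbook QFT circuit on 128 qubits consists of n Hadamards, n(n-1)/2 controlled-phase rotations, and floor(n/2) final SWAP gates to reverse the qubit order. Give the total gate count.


Hadamard gates: 128
Controlled rotations: n*(n-1)/2 = 128*127/2 = 8128
SWAP gates: floor(n/2) = floor(128/2) = 64
Total = 128 + 8128 + 64
= 8320

8320


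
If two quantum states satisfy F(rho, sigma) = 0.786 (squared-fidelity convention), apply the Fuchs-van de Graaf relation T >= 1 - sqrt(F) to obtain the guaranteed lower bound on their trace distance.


Fuchs-van de Graaf (squared-fidelity convention): 1 - sqrt(F) <= T <= sqrt(1 - F).
Lower bound: T >= 1 - sqrt(F)
sqrt(F) = sqrt(0.786) = 0.8866
T >= 1 - 0.8866
T >= 0.1134

0.1134


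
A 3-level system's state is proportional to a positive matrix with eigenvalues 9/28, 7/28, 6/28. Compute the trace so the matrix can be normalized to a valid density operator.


tr(M) = sum of eigenvalues
= 9/28 + 7/28 + 6/28
= 22/28
= 0.7857

0.7857


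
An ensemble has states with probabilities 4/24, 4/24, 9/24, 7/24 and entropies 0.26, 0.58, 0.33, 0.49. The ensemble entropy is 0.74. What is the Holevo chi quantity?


chi = S(rho) - sum_i p_i * S(rho_i)
Weighted entropy = 4/24 * 0.26 + 4/24 * 0.58 + 9/24 * 0.33 + 7/24 * 0.49
= 0.4067
chi = 0.74 - 0.4067
= 0.3333

0.3333


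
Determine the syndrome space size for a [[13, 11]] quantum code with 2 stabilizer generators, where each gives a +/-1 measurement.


Each stabilizer generator gives a binary (+1 or -1) measurement outcome.
With 2 independent generators:
Total syndromes = 2^2
= 4

4


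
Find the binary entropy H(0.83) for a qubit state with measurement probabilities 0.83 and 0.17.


S = -p*log2(p) - (1-p)*log2(1-p)
p = 0.8300, 1-p = 0.1700
= -0.8300 * log2(0.8300) - 0.1700 * log2(0.1700)
= -(-0.2231) - (-0.4346)
= 0.6577

0.6577


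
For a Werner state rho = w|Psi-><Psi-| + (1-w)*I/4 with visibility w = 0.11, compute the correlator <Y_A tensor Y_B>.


|Psi-> = (|01> - |10>)/sqrt(2)
For the pure Bell state, <Y_A Y_B> = -1 (Bell-state Pauli correlator).
The maximally-mixed part I/4 has tr(I/4 * P tensor P) = 0 for any traceless Pauli P.
So <Y_A Y_B>_rho = w * (-1) + (1 - w) * 0
= 0.11 * (-1)
= -0.1100

-0.1100


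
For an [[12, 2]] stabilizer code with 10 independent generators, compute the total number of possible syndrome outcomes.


Each stabilizer generator gives a binary (+1 or -1) measurement outcome.
With 10 independent generators:
Total syndromes = 2^10
= 1024

1024


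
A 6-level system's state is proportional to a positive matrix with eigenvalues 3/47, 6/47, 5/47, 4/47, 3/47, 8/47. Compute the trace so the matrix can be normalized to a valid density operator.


tr(M) = sum of eigenvalues
= 3/47 + 6/47 + 5/47 + 4/47 + 3/47 + 8/47
= 29/47
= 0.6170

0.6170


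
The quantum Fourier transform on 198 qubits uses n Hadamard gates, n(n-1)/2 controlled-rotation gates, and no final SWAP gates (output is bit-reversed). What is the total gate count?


Hadamard gates: 198
Controlled rotations: n*(n-1)/2 = 198*197/2 = 19503
SWAP gates: 0 (omitted)
Total = 198 + 19503
= 19701

19701


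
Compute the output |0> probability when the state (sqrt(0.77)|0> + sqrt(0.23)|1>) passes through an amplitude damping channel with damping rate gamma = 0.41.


For amplitude damping with parameter gamma on state sqrt(a)|0> + sqrt(b)|1>:
alpha^2 = 0.77, beta^2 = 0.23
P(|0>) = alpha^2 + gamma * beta^2
= 0.77 + 0.41 * 0.23
= 0.77 + 0.0943
= 0.8643

0.8643


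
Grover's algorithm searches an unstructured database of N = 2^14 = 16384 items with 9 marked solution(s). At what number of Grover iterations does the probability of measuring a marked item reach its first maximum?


After j Grover iterations the success probability is P(j) = sin^2((2j+1)*theta), where sin(theta) = sqrt(k/N).
N = 2^14 = 16384, k = 9
sin(theta) = sqrt(k/N) = 0.0234375
theta = arcsin(sqrt(k/N)) = 0.0234396463 rad
P(j) reaches its first maximum when (2j+1)*theta is as close as possible to pi/2, i.e. j = round(pi/(4*theta) - 1/2).
pi/(4*theta) - 1/2 = 33.0073
(For comparison, the common estimate pi/4 * sqrt(N/k) = 33.5103; the exact maximiser is used here.)
Optimal iterations = 33

33


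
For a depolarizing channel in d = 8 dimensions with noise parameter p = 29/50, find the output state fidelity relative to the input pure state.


F = (1-p) + p/d
= (1 - 0.5800) + 0.5800/8
= 0.4200 + 0.0725
= 0.4925

0.4925


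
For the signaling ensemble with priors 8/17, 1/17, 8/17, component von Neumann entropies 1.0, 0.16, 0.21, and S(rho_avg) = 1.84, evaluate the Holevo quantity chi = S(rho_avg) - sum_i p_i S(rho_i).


chi = S(rho) - sum_i p_i * S(rho_i)
Weighted entropy = 8/17 * 1.0 + 1/17 * 0.16 + 8/17 * 0.21
= 0.5788
chi = 1.84 - 0.5788
= 1.2612

1.2612


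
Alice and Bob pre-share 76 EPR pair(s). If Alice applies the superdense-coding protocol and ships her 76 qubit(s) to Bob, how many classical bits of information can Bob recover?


Superdense coding allows 2 classical bits per shared entangled pair.
76 pair(s) -> 2 * 76 = 152 classical bits

152


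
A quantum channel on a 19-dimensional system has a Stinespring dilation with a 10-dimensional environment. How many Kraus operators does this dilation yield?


Tracing out the environment in an orthonormal basis {|i>_E} gives Kraus operators K_i = <i|_E U |0>_E.
Number of Kraus operators = dim(H_env) = d_env
= 10

10


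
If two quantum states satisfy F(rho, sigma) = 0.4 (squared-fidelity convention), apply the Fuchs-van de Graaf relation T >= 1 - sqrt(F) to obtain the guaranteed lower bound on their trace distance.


Fuchs-van de Graaf (squared-fidelity convention): 1 - sqrt(F) <= T <= sqrt(1 - F).
Lower bound: T >= 1 - sqrt(F)
sqrt(F) = sqrt(0.4) = 0.6325
T >= 1 - 0.6325
T >= 0.3675

0.3675


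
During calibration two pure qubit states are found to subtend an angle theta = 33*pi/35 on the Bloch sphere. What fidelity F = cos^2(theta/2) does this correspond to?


For states separated by angle theta on Bloch sphere:
F = cos^2(theta/2)
theta = 33*pi/35 = 2.9621
theta/2 = 1.4810
cos(theta/2) = 0.0896
F = 0.0080

0.0080


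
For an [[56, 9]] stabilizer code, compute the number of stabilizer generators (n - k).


For an [[n,k]] stabilizer code:
Number of stabilizer generators = n - k
= 56 - 9
= 47

47


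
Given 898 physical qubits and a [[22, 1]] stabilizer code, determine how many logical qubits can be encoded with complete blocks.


Each code block uses 22 physical qubits for 1 logical qubit(s).
Number of complete blocks = floor(898 / 22) = 40
Logical qubits = 40 * 1
= 40

40


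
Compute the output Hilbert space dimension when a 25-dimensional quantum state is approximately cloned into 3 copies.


Output space = H^(tensor 3) where dim(H) = 25
dim = 25^3
= 625 (after 2 factors)
= 15625 (after 3 factors)
= 15625

15625


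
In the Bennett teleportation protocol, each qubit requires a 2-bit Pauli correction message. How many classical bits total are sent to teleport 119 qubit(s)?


Quantum teleportation requires 2 classical bits per qubit teleported.
119 qubit(s) -> 2 * 119 = 238 classical bits

238


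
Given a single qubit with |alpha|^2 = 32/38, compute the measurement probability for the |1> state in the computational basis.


|alpha|^2 = 32/38 = 0.8421
|beta|^2 = 1 - 32/38 = 6/38 = 0.1579
P(|1>) = |beta|^2 = 0.1579

0.1579


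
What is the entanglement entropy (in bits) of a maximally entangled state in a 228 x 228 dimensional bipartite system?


For a maximally entangled state in d x d:
S = log2(d) = log2(228)
= 7.8329

7.8329


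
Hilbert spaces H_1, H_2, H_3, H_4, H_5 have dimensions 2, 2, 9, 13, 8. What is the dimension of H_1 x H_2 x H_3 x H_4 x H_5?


dim(H_1 x H_2 x H_3 x H_4 x H_5) = 2 * 2 * 9 * 13 * 8
= 4 * 9 * 13 * 8
= 36 * 13 * 8
= 468 * 8
= 3744

3744


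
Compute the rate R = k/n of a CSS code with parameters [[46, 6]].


Code rate R = k/n
= 6/46
= 0.1304

0.1304


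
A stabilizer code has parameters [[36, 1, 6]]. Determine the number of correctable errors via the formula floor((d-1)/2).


Code parameters: [[36, 1, 6]], distance d = 6.
Number of correctable errors = floor((d-1)/2)
= floor((6 - 1)/2)
= floor(5/2)
= 2

2


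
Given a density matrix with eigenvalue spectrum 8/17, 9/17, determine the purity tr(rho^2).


tr(rho^2) = sum of eigenvalues squared
= (8/17)^2 + (9/17)^2
= (64 + 81) / 289
= 145/289
= 0.5017

0.5017


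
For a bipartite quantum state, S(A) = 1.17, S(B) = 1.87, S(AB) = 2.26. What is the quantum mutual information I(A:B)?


I(A:B) = S(A) + S(B) - S(AB)
= 1.17 + 1.87 - 2.26
= 0.7800

0.7800


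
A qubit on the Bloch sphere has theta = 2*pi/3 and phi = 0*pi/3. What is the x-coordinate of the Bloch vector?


theta = 2.0944, phi = 0.0000
r_x = sin(theta)*cos(phi) = 0.8660 * 1.0000
r_x = 0.8660

0.8660


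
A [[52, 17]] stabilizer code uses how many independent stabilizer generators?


For an [[n,k]] stabilizer code:
Number of stabilizer generators = n - k
= 52 - 17
= 35

35


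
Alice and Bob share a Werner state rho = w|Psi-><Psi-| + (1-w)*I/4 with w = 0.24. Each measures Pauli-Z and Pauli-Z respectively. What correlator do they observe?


|Psi-> = (|01> - |10>)/sqrt(2)
For the pure Bell state, <Z_A Z_B> = -1 (Bell-state Pauli correlator).
The maximally-mixed part I/4 has tr(I/4 * P tensor P) = 0 for any traceless Pauli P.
So <Z_A Z_B>_rho = w * (-1) + (1 - w) * 0
= 0.24 * (-1)
= -0.2400

-0.2400


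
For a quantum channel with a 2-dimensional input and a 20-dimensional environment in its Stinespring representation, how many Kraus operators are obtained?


Tracing out the environment in an orthonormal basis {|i>_E} gives Kraus operators K_i = <i|_E U |0>_E.
Number of Kraus operators = dim(H_env) = d_env
= 20

20


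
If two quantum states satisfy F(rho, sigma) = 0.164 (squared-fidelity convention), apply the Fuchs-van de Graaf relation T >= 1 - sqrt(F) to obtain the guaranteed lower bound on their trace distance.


Fuchs-van de Graaf (squared-fidelity convention): 1 - sqrt(F) <= T <= sqrt(1 - F).
Lower bound: T >= 1 - sqrt(F)
sqrt(F) = sqrt(0.164) = 0.4050
T >= 1 - 0.4050
T >= 0.5950

0.5950


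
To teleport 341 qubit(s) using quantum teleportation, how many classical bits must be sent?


Quantum teleportation requires 2 classical bits per qubit teleported.
341 qubit(s) -> 2 * 341 = 682 classical bits

682


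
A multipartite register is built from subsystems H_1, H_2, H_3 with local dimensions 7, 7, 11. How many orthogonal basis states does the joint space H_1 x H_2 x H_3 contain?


dim(H_1 x H_2 x H_3) = 7 * 7 * 11
= 49 * 11
= 539

539


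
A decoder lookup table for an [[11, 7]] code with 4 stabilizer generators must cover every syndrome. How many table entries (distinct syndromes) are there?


Each stabilizer generator gives a binary (+1 or -1) measurement outcome.
With 4 independent generators:
Total syndromes = 2^4
= 16

16


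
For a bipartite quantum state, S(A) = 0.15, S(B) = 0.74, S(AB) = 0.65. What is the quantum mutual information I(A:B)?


I(A:B) = S(A) + S(B) - S(AB)
= 0.15 + 0.74 - 0.65
= 0.2400

0.2400


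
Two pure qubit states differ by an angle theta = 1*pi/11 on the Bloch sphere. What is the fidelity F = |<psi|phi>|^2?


For states separated by angle theta on Bloch sphere:
F = cos^2(theta/2)
theta = 1*pi/11 = 0.2856
theta/2 = 0.1428
cos(theta/2) = 0.9898
F = 0.9797

0.9797


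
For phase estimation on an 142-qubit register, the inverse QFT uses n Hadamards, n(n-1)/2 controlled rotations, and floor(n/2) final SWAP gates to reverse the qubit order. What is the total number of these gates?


Hadamard gates: 142
Controlled rotations: n*(n-1)/2 = 142*141/2 = 10011
SWAP gates: floor(n/2) = floor(142/2) = 71
Total = 142 + 10011 + 71
= 10224

10224


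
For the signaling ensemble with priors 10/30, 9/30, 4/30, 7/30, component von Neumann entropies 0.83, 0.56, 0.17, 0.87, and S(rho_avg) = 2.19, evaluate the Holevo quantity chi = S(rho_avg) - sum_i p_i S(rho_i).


chi = S(rho) - sum_i p_i * S(rho_i)
Weighted entropy = 10/30 * 0.83 + 9/30 * 0.56 + 4/30 * 0.17 + 7/30 * 0.87
= 0.6703
chi = 2.19 - 0.6703
= 1.5197

1.5197


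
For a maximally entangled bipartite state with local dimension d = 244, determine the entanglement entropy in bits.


For a maximally entangled state in d x d:
S = log2(d) = log2(244)
= 7.9307

7.9307


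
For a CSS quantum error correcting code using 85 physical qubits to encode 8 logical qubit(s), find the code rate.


Code rate R = k/n
= 8/85
= 0.0941

0.0941


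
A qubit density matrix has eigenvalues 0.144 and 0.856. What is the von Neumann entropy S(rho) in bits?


S = -p*log2(p) - (1-p)*log2(1-p)
p = 0.1440, 1-p = 0.8560
= -0.1440 * log2(0.1440) - 0.8560 * log2(0.8560)
= -(-0.4026) - (-0.1920)
= 0.5946

0.5946


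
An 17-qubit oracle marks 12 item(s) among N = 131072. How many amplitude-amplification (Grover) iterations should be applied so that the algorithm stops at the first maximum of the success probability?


After j Grover iterations the success probability is P(j) = sin^2((2j+1)*theta), where sin(theta) = sqrt(k/N).
N = 2^17 = 131072, k = 12
sin(theta) = sqrt(k/N) = 0.009568319308
theta = arcsin(sqrt(k/N)) = 0.009568465315 rad
P(j) reaches its first maximum when (2j+1)*theta is as close as possible to pi/2, i.e. j = round(pi/(4*theta) - 1/2).
pi/(4*theta) - 1/2 = 81.5819
(For comparison, the common estimate pi/4 * sqrt(N/k) = 82.0832; the exact maximiser is used here.)
Optimal iterations = 82

82


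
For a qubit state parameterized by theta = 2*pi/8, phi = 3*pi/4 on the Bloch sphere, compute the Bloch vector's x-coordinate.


theta = 0.7854, phi = 2.3562
r_x = sin(theta)*cos(phi) = 0.7071 * -0.7071
r_x = -0.5000

-0.5000


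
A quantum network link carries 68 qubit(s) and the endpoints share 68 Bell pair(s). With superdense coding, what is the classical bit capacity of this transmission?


Superdense coding allows 2 classical bits per shared entangled pair.
68 pair(s) -> 2 * 68 = 136 classical bits

136


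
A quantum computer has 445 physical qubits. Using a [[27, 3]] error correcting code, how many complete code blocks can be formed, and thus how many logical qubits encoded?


Each code block uses 27 physical qubits for 3 logical qubit(s).
Number of complete blocks = floor(445 / 27) = 16
Logical qubits = 16 * 3
= 48

48


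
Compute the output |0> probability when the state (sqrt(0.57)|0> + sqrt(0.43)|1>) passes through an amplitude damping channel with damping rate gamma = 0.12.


For amplitude damping with parameter gamma on state sqrt(a)|0> + sqrt(b)|1>:
alpha^2 = 0.57, beta^2 = 0.43
P(|0>) = alpha^2 + gamma * beta^2
= 0.57 + 0.12 * 0.43
= 0.57 + 0.0516
= 0.6216

0.6216


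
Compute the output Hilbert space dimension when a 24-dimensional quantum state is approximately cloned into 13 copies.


Output space = H^(tensor 13) where dim(H) = 24
dim = 24^13
= 576 (after 2 factors)
= 13824 (after 3 factors)
= 331776 (after 4 factors)
= 7962624 (after 5 factors)
= 191102976 (after 6 factors)
= 4586471424 (after 7 factors)
= 110075314176 (after 8 factors)
= 2641807540224 (after 9 factors)
= 63403380965376 (after 10 factors)
= 1521681143169024 (after 11 factors)
= 36520347436056576 (after 12 factors)
= 876488338465357824 (after 13 factors)
= 876488338465357824

876488338465357824


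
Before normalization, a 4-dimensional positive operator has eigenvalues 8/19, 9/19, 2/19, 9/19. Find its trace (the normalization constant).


tr(M) = sum of eigenvalues
= 8/19 + 9/19 + 2/19 + 9/19
= 28/19
= 1.4737

1.4737


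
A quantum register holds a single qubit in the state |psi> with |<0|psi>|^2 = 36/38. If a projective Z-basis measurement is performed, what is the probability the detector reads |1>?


|alpha|^2 = 36/38 = 0.9474
|beta|^2 = 1 - 36/38 = 2/38 = 0.0526
P(|1>) = |beta|^2 = 0.0526

0.0526


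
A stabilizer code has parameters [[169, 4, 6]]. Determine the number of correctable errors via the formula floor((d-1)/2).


Code parameters: [[169, 4, 6]], distance d = 6.
Number of correctable errors = floor((d-1)/2)
= floor((6 - 1)/2)
= floor(5/2)
= 2

2


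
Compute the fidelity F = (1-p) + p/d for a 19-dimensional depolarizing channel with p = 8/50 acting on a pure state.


F = (1-p) + p/d
= (1 - 0.1600) + 0.1600/19
= 0.8400 + 0.0084
= 0.8484

0.8484


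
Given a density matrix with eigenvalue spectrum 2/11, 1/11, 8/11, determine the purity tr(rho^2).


tr(rho^2) = sum of eigenvalues squared
= (2/11)^2 + (1/11)^2 + (8/11)^2
= (4 + 1 + 64) / 121
= 69/121
= 0.5702

0.5702


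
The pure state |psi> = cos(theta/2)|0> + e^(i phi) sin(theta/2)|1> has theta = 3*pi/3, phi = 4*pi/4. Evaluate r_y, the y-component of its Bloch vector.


theta = 3.1416, phi = 3.1416
r_y = sin(theta)*sin(phi) = 0.0000 * 0.0000
r_y = 0.0000

0.0000


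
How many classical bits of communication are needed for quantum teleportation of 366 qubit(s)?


Quantum teleportation requires 2 classical bits per qubit teleported.
366 qubit(s) -> 2 * 366 = 732 classical bits

732


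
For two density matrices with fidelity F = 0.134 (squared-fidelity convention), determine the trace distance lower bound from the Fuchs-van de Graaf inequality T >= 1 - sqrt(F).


Fuchs-van de Graaf (squared-fidelity convention): 1 - sqrt(F) <= T <= sqrt(1 - F).
Lower bound: T >= 1 - sqrt(F)
sqrt(F) = sqrt(0.134) = 0.3661
T >= 1 - 0.3661
T >= 0.6339

0.6339


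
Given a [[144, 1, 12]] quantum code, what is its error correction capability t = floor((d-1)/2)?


Code parameters: [[144, 1, 12]], distance d = 12.
Number of correctable errors = floor((d-1)/2)
= floor((12 - 1)/2)
= floor(11/2)
= 5

5


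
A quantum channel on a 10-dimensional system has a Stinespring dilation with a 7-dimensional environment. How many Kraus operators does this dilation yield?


Tracing out the environment in an orthonormal basis {|i>_E} gives Kraus operators K_i = <i|_E U |0>_E.
Number of Kraus operators = dim(H_env) = d_env
= 7

7


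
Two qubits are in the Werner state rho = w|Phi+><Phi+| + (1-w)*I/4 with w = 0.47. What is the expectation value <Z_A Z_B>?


|Phi+> = (|00> + |11>)/sqrt(2)
For the pure Bell state, <Z_A Z_B> = +1 (Bell-state Pauli correlator).
The maximally-mixed part I/4 has tr(I/4 * P tensor P) = 0 for any traceless Pauli P.
So <Z_A Z_B>_rho = w * (+1) + (1 - w) * 0
= 0.47 * (+1)
= 0.4700

0.4700


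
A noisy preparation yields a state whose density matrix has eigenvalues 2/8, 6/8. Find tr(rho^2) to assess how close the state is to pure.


tr(rho^2) = sum of eigenvalues squared
= (2/8)^2 + (6/8)^2
= (4 + 36) / 64
= 40/64
= 0.6250

0.6250


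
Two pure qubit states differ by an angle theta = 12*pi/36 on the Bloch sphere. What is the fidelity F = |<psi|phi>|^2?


For states separated by angle theta on Bloch sphere:
F = cos^2(theta/2)
theta = 12*pi/36 = 1.0472
theta/2 = 0.5236
cos(theta/2) = 0.8660
F = 0.7500

0.7500


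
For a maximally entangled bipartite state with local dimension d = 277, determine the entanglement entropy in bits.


For a maximally entangled state in d x d:
S = log2(d) = log2(277)
= 8.1137

8.1137


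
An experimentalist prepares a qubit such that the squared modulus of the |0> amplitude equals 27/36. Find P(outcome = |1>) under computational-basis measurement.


|alpha|^2 = 27/36 = 0.7500
|beta|^2 = 1 - 27/36 = 9/36 = 0.2500
P(|1>) = |beta|^2 = 0.2500

0.2500


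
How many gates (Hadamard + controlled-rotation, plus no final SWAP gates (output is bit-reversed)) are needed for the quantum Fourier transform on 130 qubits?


Hadamard gates: 130
Controlled rotations: n*(n-1)/2 = 130*129/2 = 8385
SWAP gates: 0 (omitted)
Total = 130 + 8385
= 8515

8515


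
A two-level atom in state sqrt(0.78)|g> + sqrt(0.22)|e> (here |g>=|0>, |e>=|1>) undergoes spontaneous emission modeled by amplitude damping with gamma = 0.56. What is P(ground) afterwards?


For amplitude damping with parameter gamma on state sqrt(a)|0> + sqrt(b)|1>:
alpha^2 = 0.78, beta^2 = 0.22
P(|0>) = alpha^2 + gamma * beta^2
= 0.78 + 0.56 * 0.22
= 0.78 + 0.1232
= 0.9032

0.9032


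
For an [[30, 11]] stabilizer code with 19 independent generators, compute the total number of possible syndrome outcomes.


Each stabilizer generator gives a binary (+1 or -1) measurement outcome.
With 19 independent generators:
Total syndromes = 2^19
= 524288

524288


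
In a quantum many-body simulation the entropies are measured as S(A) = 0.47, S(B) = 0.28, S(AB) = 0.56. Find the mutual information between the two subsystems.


I(A:B) = S(A) + S(B) - S(AB)
= 0.47 + 0.28 - 0.56
= 0.1900

0.1900


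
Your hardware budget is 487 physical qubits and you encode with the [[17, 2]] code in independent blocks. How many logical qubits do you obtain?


Each code block uses 17 physical qubits for 2 logical qubit(s).
Number of complete blocks = floor(487 / 17) = 28
Logical qubits = 28 * 2
= 56

56


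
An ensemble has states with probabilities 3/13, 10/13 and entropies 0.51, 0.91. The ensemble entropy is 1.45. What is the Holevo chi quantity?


chi = S(rho) - sum_i p_i * S(rho_i)
Weighted entropy = 3/13 * 0.51 + 10/13 * 0.91
= 0.8177
chi = 1.45 - 0.8177
= 0.6323

0.6323


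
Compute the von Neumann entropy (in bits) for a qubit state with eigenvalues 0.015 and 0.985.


S = -p*log2(p) - (1-p)*log2(1-p)
p = 0.0150, 1-p = 0.9850
= -0.0150 * log2(0.0150) - 0.9850 * log2(0.9850)
= -(-0.0909) - (-0.0215)
= 0.1124

0.1124


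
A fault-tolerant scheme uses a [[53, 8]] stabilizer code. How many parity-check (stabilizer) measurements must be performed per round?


For an [[n,k]] stabilizer code:
Number of stabilizer generators = n - k
= 53 - 8
= 45

45


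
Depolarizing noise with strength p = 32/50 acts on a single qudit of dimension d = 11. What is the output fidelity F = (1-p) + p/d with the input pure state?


F = (1-p) + p/d
= (1 - 0.6400) + 0.6400/11
= 0.3600 + 0.0582
= 0.4182

0.4182


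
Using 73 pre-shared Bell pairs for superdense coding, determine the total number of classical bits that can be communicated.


Superdense coding allows 2 classical bits per shared entangled pair.
73 pair(s) -> 2 * 73 = 146 classical bits

146


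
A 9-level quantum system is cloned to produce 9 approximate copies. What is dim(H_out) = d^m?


Output space = H^(tensor 9) where dim(H) = 9
dim = 9^9
= 81 (after 2 factors)
= 729 (after 3 factors)
= 6561 (after 4 factors)
= 59049 (after 5 factors)
= 531441 (after 6 factors)
= 4782969 (after 7 factors)
= 43046721 (after 8 factors)
= 387420489 (after 9 factors)
= 387420489

387420489


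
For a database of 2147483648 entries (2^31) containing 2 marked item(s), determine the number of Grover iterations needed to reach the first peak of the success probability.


After j Grover iterations the success probability is P(j) = sin^2((2j+1)*theta), where sin(theta) = sqrt(k/N).
N = 2^31 = 2147483648, k = 2
sin(theta) = sqrt(k/N) = 3.051757812e-05
theta = arcsin(sqrt(k/N)) = 3.051757813e-05 rad
P(j) reaches its first maximum when (2j+1)*theta is as close as possible to pi/2, i.e. j = round(pi/(4*theta) - 1/2).
pi/(4*theta) - 1/2 = 25735.4270
(For comparison, the common estimate pi/4 * sqrt(N/k) = 25735.9270; the exact maximiser is used here.)
Optimal iterations = 25735

25735


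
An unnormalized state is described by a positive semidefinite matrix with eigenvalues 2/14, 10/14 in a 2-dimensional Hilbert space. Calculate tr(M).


tr(M) = sum of eigenvalues
= 2/14 + 10/14
= 12/14
= 0.8571

0.8571


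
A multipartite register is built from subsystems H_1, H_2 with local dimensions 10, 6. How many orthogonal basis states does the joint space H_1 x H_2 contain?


dim(H_1 x H_2) = 10 * 6
= 60

60


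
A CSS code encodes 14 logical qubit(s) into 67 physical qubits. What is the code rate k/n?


Code rate R = k/n
= 14/67
= 0.2090

0.2090


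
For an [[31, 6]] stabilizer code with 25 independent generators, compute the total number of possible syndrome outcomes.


Each stabilizer generator gives a binary (+1 or -1) measurement outcome.
With 25 independent generators:
Total syndromes = 2^25
= 33554432

33554432


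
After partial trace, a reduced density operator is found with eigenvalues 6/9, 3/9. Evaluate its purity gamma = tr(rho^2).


tr(rho^2) = sum of eigenvalues squared
= (6/9)^2 + (3/9)^2
= (36 + 9) / 81
= 45/81
= 0.5556

0.5556


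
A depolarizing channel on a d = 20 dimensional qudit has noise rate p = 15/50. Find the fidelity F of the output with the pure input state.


F = (1-p) + p/d
= (1 - 0.3000) + 0.3000/20
= 0.7000 + 0.0150
= 0.7150

0.7150


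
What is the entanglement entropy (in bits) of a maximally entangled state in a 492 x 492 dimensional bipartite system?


For a maximally entangled state in d x d:
S = log2(d) = log2(492)
= 8.9425

8.9425


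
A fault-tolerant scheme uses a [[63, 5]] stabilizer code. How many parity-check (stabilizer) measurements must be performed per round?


For an [[n,k]] stabilizer code:
Number of stabilizer generators = n - k
= 63 - 5
= 58

58


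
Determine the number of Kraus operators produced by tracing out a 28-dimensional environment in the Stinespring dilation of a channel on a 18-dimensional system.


Tracing out the environment in an orthonormal basis {|i>_E} gives Kraus operators K_i = <i|_E U |0>_E.
Number of Kraus operators = dim(H_env) = d_env
= 28

28


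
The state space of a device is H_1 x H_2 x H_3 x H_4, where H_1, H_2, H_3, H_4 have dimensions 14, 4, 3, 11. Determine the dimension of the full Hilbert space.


dim(H_1 x H_2 x H_3 x H_4) = 14 * 4 * 3 * 11
= 56 * 3 * 11
= 168 * 11
= 1848

1848


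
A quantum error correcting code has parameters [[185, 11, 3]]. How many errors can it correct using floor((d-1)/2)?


Code parameters: [[185, 11, 3]], distance d = 3.
Number of correctable errors = floor((d-1)/2)
= floor((3 - 1)/2)
= floor(2/2)
= 1

1


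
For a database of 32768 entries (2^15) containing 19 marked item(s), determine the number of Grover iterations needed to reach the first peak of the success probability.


After j Grover iterations the success probability is P(j) = sin^2((2j+1)*theta), where sin(theta) = sqrt(k/N).
N = 2^15 = 32768, k = 19
sin(theta) = sqrt(k/N) = 0.0240797422
theta = arcsin(sqrt(k/N)) = 0.02408206985 rad
P(j) reaches its first maximum when (2j+1)*theta is as close as possible to pi/2, i.e. j = round(pi/(4*theta) - 1/2).
pi/(4*theta) - 1/2 = 32.1134
(For comparison, the common estimate pi/4 * sqrt(N/k) = 32.6166; the exact maximiser is used here.)
Optimal iterations = 32

32


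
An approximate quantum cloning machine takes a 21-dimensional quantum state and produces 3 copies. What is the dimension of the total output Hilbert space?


Output space = H^(tensor 3) where dim(H) = 21
dim = 21^3
= 441 (after 2 factors)
= 9261 (after 3 factors)
= 9261

9261


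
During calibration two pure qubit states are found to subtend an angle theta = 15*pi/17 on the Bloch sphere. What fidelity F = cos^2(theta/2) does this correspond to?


For states separated by angle theta on Bloch sphere:
F = cos^2(theta/2)
theta = 15*pi/17 = 2.7720
theta/2 = 1.3860
cos(theta/2) = 0.1837
F = 0.0338

0.0338


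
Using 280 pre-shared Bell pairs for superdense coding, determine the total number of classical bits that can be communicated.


Superdense coding allows 2 classical bits per shared entangled pair.
280 pair(s) -> 2 * 280 = 560 classical bits

560


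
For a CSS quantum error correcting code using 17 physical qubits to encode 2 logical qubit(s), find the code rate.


Code rate R = k/n
= 2/17
= 0.1176

0.1176


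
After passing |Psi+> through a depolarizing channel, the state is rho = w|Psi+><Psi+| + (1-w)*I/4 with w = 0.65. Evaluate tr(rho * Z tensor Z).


|Psi+> = (|01> + |10>)/sqrt(2)
For the pure Bell state, <Z_A Z_B> = -1 (Bell-state Pauli correlator).
The maximally-mixed part I/4 has tr(I/4 * P tensor P) = 0 for any traceless Pauli P.
So <Z_A Z_B>_rho = w * (-1) + (1 - w) * 0
= 0.65 * (-1)
= -0.6500

-0.6500


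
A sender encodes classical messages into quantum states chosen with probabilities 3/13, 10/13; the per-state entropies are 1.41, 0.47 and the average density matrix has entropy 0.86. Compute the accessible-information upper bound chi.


chi = S(rho) - sum_i p_i * S(rho_i)
Weighted entropy = 3/13 * 1.41 + 10/13 * 0.47
= 0.6869
chi = 0.86 - 0.6869
= 0.1731

0.1731


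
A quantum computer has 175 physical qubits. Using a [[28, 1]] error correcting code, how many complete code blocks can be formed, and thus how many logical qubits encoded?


Each code block uses 28 physical qubits for 1 logical qubit(s).
Number of complete blocks = floor(175 / 28) = 6
Logical qubits = 6 * 1
= 6

6


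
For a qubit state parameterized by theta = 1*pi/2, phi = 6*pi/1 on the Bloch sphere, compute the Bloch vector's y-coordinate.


theta = 1.5708, phi = 18.8496
r_y = sin(theta)*sin(phi) = 1.0000 * 0.0000
r_y = 0.0000

0.0000


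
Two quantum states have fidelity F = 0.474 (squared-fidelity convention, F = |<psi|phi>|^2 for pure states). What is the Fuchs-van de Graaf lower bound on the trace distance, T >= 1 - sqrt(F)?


Fuchs-van de Graaf (squared-fidelity convention): 1 - sqrt(F) <= T <= sqrt(1 - F).
Lower bound: T >= 1 - sqrt(F)
sqrt(F) = sqrt(0.474) = 0.6885
T >= 1 - 0.6885
T >= 0.3115

0.3115


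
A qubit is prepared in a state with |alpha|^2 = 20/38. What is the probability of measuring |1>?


|alpha|^2 = 20/38 = 0.5263
|beta|^2 = 1 - 20/38 = 18/38 = 0.4737
P(|1>) = |beta|^2 = 0.4737

0.4737


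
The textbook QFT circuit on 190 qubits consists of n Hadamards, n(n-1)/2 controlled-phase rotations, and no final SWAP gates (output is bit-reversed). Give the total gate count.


Hadamard gates: 190
Controlled rotations: n*(n-1)/2 = 190*189/2 = 17955
SWAP gates: 0 (omitted)
Total = 190 + 17955
= 18145

18145


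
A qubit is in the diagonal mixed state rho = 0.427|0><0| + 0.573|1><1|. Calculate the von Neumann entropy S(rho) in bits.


S = -p*log2(p) - (1-p)*log2(1-p)
p = 0.4270, 1-p = 0.5730
= -0.4270 * log2(0.4270) - 0.5730 * log2(0.5730)
= -(-0.5242) - (-0.4603)
= 0.9846

0.9846


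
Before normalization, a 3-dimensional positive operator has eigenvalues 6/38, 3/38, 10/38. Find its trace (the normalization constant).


tr(M) = sum of eigenvalues
= 6/38 + 3/38 + 10/38
= 19/38
= 0.5000

0.5000


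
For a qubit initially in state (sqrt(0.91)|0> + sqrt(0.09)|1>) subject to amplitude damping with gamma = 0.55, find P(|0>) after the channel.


For amplitude damping with parameter gamma on state sqrt(a)|0> + sqrt(b)|1>:
alpha^2 = 0.91, beta^2 = 0.09
P(|0>) = alpha^2 + gamma * beta^2
= 0.91 + 0.55 * 0.09
= 0.91 + 0.0495
= 0.9595

0.9595


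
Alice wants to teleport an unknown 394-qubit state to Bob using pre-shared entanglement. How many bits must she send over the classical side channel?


Quantum teleportation requires 2 classical bits per qubit teleported.
394 qubit(s) -> 2 * 394 = 788 classical bits

788


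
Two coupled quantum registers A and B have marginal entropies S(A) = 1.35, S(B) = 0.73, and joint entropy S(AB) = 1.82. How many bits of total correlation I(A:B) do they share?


I(A:B) = S(A) + S(B) - S(AB)
= 1.35 + 0.73 - 1.82
= 0.2600

0.2600


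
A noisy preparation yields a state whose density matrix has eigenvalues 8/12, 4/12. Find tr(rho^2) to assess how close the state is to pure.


tr(rho^2) = sum of eigenvalues squared
= (8/12)^2 + (4/12)^2
= (64 + 16) / 144
= 80/144
= 0.5556

0.5556


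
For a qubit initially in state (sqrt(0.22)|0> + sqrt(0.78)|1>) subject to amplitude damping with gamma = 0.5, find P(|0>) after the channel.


For amplitude damping with parameter gamma on state sqrt(a)|0> + sqrt(b)|1>:
alpha^2 = 0.22, beta^2 = 0.78
P(|0>) = alpha^2 + gamma * beta^2
= 0.22 + 0.5 * 0.78
= 0.22 + 0.3900
= 0.6100

0.6100


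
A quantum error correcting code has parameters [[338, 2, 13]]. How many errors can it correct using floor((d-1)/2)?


Code parameters: [[338, 2, 13]], distance d = 13.
Number of correctable errors = floor((d-1)/2)
= floor((13 - 1)/2)
= floor(12/2)
= 6

6


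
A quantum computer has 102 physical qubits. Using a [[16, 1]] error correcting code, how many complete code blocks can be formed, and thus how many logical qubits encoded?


Each code block uses 16 physical qubits for 1 logical qubit(s).
Number of complete blocks = floor(102 / 16) = 6
Logical qubits = 6 * 1
= 6

6


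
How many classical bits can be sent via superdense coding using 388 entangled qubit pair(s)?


Superdense coding allows 2 classical bits per shared entangled pair.
388 pair(s) -> 2 * 388 = 776 classical bits

776


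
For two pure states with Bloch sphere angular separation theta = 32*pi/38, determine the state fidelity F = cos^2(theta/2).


For states separated by angle theta on Bloch sphere:
F = cos^2(theta/2)
theta = 32*pi/38 = 2.6456
theta/2 = 1.3228
cos(theta/2) = 0.2455
F = 0.0603

0.0603


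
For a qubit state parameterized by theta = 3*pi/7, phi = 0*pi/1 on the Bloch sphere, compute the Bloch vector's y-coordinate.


theta = 1.3464, phi = 0.0000
r_y = sin(theta)*sin(phi) = 0.9749 * 0.0000
r_y = 0.0000

0.0000


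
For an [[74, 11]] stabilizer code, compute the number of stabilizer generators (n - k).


For an [[n,k]] stabilizer code:
Number of stabilizer generators = n - k
= 74 - 11
= 63

63


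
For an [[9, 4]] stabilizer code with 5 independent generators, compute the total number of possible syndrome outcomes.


Each stabilizer generator gives a binary (+1 or -1) measurement outcome.
With 5 independent generators:
Total syndromes = 2^5
= 32

32


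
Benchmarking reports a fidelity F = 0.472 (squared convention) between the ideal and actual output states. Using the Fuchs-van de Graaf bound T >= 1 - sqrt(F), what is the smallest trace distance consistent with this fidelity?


Fuchs-van de Graaf (squared-fidelity convention): 1 - sqrt(F) <= T <= sqrt(1 - F).
Lower bound: T >= 1 - sqrt(F)
sqrt(F) = sqrt(0.472) = 0.6870
T >= 1 - 0.6870
T >= 0.3130

0.3130


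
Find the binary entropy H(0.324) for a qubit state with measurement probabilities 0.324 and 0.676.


S = -p*log2(p) - (1-p)*log2(1-p)
p = 0.3240, 1-p = 0.6760
= -0.3240 * log2(0.3240) - 0.6760 * log2(0.6760)
= -(-0.5268) - (-0.3819)
= 0.9087

0.9087


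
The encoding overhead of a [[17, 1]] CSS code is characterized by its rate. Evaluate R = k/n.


Code rate R = k/n
= 1/17
= 0.0588

0.0588


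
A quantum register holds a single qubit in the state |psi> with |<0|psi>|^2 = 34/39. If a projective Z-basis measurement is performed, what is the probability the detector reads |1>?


|alpha|^2 = 34/39 = 0.8718
|beta|^2 = 1 - 34/39 = 5/39 = 0.1282
P(|1>) = |beta|^2 = 0.1282

0.1282


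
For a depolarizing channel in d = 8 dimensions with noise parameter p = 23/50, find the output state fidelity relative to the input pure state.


F = (1-p) + p/d
= (1 - 0.4600) + 0.4600/8
= 0.5400 + 0.0575
= 0.5975

0.5975


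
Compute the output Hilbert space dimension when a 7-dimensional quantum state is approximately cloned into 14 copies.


Output space = H^(tensor 14) where dim(H) = 7
dim = 7^14
= 49 (after 2 factors)
= 343 (after 3 factors)
= 2401 (after 4 factors)
= 16807 (after 5 factors)
= 117649 (after 6 factors)
= 823543 (after 7 factors)
= 5764801 (after 8 factors)
= 40353607 (after 9 factors)
= 282475249 (after 10 factors)
= 1977326743 (after 11 factors)
= 13841287201 (after 12 factors)
= 96889010407 (after 13 factors)
= 678223072849 (after 14 factors)
= 678223072849

678223072849


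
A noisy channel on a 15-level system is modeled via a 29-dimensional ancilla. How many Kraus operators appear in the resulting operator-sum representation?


Tracing out the environment in an orthonormal basis {|i>_E} gives Kraus operators K_i = <i|_E U |0>_E.
Number of Kraus operators = dim(H_env) = d_env
= 29

29


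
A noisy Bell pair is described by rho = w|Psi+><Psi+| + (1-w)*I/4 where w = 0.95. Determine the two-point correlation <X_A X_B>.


|Psi+> = (|01> + |10>)/sqrt(2)
For the pure Bell state, <X_A X_B> = +1 (Bell-state Pauli correlator).
The maximally-mixed part I/4 has tr(I/4 * P tensor P) = 0 for any traceless Pauli P.
So <X_A X_B>_rho = w * (+1) + (1 - w) * 0
= 0.95 * (+1)
= 0.9500

0.9500


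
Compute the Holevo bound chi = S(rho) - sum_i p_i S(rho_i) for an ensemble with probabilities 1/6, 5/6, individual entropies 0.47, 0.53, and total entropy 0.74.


chi = S(rho) - sum_i p_i * S(rho_i)
Weighted entropy = 1/6 * 0.47 + 5/6 * 0.53
= 0.5200
chi = 0.74 - 0.5200
= 0.2200

0.2200


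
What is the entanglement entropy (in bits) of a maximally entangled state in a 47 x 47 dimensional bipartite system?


For a maximally entangled state in d x d:
S = log2(d) = log2(47)
= 5.5546

5.5546


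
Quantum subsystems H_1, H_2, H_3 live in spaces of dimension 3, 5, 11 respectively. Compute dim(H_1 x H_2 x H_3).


dim(H_1 x H_2 x H_3) = 3 * 5 * 11
= 15 * 11
= 165

165


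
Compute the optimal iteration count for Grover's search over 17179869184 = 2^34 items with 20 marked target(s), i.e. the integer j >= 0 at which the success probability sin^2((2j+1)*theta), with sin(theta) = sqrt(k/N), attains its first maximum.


After j Grover iterations the success probability is P(j) = sin^2((2j+1)*theta), where sin(theta) = sqrt(k/N).
N = 2^34 = 17179869184, k = 20
sin(theta) = sqrt(k/N) = 3.41196896e-05
theta = arcsin(sqrt(k/N)) = 3.41196896e-05 rad
P(j) reaches its first maximum when (2j+1)*theta is as close as possible to pi/2, i.e. j = round(pi/(4*theta) - 1/2).
pi/(4*theta) - 1/2 = 23018.4129
(For comparison, the common estimate pi/4 * sqrt(N/k) = 23018.9129; the exact maximiser is used here.)
Optimal iterations = 23018

23018
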